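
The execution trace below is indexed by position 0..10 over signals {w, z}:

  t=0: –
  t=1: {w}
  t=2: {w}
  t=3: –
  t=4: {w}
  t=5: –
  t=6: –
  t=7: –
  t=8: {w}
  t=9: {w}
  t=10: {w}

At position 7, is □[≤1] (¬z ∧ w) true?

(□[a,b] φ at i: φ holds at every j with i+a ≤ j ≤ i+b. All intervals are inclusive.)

No

Check (¬z ∧ w) at every j in [7,8]:
  j=7: false
  j=8: true
Fails at j=7 → formula fails.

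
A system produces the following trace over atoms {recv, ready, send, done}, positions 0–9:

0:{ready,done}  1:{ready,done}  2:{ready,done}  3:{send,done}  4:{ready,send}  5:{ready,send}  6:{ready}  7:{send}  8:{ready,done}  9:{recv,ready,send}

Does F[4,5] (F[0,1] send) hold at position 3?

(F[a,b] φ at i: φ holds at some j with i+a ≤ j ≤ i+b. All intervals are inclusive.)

Yes

Check F[0,1] send at each j in [7,8]:
  j=7: holds (witness at 7)
  j=8: holds (witness at 9)
Found at j=7 → formula holds.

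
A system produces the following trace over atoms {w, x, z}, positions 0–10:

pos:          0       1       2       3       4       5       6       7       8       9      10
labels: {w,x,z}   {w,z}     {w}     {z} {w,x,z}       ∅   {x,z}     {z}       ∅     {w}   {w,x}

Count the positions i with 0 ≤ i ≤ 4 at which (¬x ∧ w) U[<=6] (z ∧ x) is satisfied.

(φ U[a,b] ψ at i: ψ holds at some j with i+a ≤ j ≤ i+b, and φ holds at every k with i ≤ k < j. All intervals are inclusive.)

Evaluate at each i in [0,4]:
  i=0: ✓ (rhs at j=0)
  i=1: ✗ (lhs fails at k=3 before rhs at j=4)
  i=2: ✗ (lhs fails at k=3 before rhs at j=4)
  i=3: ✗ (lhs fails at k=3 before rhs at j=4)
  i=4: ✓ (rhs at j=4)
Positions where it holds: {0, 4} → 2.

2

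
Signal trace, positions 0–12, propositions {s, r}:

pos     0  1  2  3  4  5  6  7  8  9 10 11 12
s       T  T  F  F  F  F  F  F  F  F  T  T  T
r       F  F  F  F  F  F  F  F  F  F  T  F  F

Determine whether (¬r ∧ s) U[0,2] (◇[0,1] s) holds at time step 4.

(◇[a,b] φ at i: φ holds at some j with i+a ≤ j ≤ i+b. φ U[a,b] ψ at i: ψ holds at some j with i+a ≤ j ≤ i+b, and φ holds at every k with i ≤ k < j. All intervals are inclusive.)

No

Need some j in [4,6] with ◇[0,1] s, and (¬r ∧ s) at every k in [4,j-1].
  j=4: ◇[0,1] s — fails (none in [4,5]).
  j=5: ◇[0,1] s — fails (none in [5,6]).
  j=6: ◇[0,1] s — fails (none in [6,7]).
No j in the window works → until fails.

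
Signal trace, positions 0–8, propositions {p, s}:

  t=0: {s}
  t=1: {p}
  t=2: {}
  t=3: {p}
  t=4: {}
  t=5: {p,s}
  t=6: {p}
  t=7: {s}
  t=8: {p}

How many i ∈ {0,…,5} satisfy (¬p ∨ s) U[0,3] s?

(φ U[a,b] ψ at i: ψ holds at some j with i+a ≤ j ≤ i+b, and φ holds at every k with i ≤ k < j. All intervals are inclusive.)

Evaluate at each i in [0,5]:
  i=0: ✓ (rhs at j=0)
  i=1: ✗ (no rhs in [1,4])
  i=2: ✗ (lhs fails at k=3 before rhs at j=5)
  i=3: ✗ (lhs fails at k=3 before rhs at j=5)
  i=4: ✓ (rhs at j=5; lhs holds on [4,4])
  i=5: ✓ (rhs at j=5)
Positions where it holds: {0, 4, 5} → 3.

3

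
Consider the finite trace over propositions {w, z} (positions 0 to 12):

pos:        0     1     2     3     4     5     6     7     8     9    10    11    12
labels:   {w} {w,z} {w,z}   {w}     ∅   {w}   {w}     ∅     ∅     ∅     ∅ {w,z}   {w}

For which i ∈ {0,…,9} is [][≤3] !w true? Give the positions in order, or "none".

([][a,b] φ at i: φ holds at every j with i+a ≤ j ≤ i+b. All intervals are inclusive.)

Evaluate at each i in [0,9]:
  i=0: ✗ (fails at j=0)
  i=1: ✗ (fails at j=1)
  i=2: ✗ (fails at j=2)
  i=3: ✗ (fails at j=3)
  i=4: ✗ (fails at j=5)
  i=5: ✗ (fails at j=5)
  i=6: ✗ (fails at j=6)
  i=7: ✓ (all of [7,10])
  i=8: ✗ (fails at j=11)
  i=9: ✗ (fails at j=11)

7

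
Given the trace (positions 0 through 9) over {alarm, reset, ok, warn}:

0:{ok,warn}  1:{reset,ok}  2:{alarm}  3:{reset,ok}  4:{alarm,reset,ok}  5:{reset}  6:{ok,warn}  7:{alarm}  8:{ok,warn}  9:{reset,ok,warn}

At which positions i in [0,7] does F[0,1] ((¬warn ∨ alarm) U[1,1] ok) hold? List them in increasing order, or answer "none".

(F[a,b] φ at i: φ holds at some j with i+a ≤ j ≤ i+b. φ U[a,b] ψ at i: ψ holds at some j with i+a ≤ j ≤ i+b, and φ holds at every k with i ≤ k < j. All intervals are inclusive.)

Evaluate at each i in [0,7]:
  i=0: ✗ (none in [0,1])
  i=1: ✓ (witness j=2)
  i=2: ✓ (witness j=2)
  i=3: ✓ (witness j=3)
  i=4: ✓ (witness j=5)
  i=5: ✓ (witness j=5)
  i=6: ✓ (witness j=7)
  i=7: ✓ (witness j=7)

1, 2, 3, 4, 5, 6, 7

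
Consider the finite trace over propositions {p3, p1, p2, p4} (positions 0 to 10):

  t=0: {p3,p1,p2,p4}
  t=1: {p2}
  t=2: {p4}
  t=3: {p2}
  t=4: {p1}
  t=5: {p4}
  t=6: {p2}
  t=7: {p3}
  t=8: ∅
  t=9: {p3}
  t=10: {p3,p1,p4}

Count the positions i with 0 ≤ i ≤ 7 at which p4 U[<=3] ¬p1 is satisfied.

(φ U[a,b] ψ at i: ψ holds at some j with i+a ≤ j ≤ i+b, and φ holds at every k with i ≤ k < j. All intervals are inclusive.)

7

Evaluate at each i in [0,7]:
  i=0: ✓ (rhs at j=1; lhs holds on [0,0])
  i=1: ✓ (rhs at j=1)
  i=2: ✓ (rhs at j=2)
  i=3: ✓ (rhs at j=3)
  i=4: ✗ (lhs fails at k=4 before rhs at j=5)
  i=5: ✓ (rhs at j=5)
  i=6: ✓ (rhs at j=6)
  i=7: ✓ (rhs at j=7)
Positions where it holds: {0, 1, 2, 3, 5, 6, 7} → 7.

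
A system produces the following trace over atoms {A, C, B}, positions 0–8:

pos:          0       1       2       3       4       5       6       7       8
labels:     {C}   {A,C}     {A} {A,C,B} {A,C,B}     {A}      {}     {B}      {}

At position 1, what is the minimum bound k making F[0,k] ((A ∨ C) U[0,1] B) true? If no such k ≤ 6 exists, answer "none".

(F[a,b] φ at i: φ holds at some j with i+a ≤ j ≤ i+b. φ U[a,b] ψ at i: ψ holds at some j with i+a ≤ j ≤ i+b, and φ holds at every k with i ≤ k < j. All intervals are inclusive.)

1

Scan j = 1,2,… for ((A ∨ C) U[0,1] B):
  j=1: fails
  j=2: holds
First hit at j=2, so smallest k = 2-1 = 1.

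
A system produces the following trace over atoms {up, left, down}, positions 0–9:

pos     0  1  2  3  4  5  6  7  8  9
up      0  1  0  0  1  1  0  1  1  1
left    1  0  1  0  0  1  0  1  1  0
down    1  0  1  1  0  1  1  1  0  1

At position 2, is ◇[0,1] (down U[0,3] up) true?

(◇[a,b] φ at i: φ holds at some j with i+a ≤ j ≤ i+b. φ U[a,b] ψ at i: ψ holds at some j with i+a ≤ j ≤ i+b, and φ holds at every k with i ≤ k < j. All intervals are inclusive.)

Check (down U[0,3] up) at each j in [2,3]:
  j=2: holds
  j=3: holds
Found at j=2 → formula holds.

True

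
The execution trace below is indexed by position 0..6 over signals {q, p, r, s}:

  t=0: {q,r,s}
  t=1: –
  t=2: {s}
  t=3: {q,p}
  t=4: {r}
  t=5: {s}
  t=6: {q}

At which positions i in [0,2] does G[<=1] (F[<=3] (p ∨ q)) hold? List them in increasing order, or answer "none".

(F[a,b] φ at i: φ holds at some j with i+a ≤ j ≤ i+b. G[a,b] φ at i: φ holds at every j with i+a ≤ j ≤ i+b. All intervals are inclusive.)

Evaluate at each i in [0,2]:
  i=0: ✓ (all of [0,1])
  i=1: ✓ (all of [1,2])
  i=2: ✓ (all of [2,3])

0, 1, 2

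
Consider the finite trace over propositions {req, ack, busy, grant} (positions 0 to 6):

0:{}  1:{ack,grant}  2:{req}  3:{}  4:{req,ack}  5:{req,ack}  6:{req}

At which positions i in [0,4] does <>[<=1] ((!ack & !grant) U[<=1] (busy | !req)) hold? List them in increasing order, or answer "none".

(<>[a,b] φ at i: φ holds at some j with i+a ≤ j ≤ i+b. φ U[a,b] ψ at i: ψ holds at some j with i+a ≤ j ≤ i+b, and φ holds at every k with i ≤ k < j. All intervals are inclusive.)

Evaluate at each i in [0,4]:
  i=0: ✓ (witness j=0)
  i=1: ✓ (witness j=1)
  i=2: ✓ (witness j=2)
  i=3: ✓ (witness j=3)
  i=4: ✗ (none in [4,5])

0, 1, 2, 3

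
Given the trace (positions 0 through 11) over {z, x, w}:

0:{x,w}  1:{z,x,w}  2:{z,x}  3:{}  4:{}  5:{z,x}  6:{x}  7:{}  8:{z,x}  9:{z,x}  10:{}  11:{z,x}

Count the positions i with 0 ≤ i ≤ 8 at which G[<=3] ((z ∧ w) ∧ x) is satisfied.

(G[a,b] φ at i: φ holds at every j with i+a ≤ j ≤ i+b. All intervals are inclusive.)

Evaluate at each i in [0,8]:
  i=0: ✗ (fails at j=0)
  i=1: ✗ (fails at j=2)
  i=2: ✗ (fails at j=2)
  i=3: ✗ (fails at j=3)
  i=4: ✗ (fails at j=4)
  i=5: ✗ (fails at j=5)
  i=6: ✗ (fails at j=6)
  i=7: ✗ (fails at j=7)
  i=8: ✗ (fails at j=8)
Positions where it holds: {} → 0.

0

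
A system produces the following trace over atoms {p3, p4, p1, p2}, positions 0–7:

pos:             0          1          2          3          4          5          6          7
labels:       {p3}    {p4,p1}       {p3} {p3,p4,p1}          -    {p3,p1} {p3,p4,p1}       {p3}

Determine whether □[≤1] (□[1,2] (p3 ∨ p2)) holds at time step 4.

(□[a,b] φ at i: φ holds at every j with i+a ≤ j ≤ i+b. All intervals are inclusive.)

Holds

Check □[1,2] (p3 ∨ p2) at every j in [4,5]:
  j=4: holds on [5,6]
  j=5: holds on [6,7]
All positions satisfy it → formula holds.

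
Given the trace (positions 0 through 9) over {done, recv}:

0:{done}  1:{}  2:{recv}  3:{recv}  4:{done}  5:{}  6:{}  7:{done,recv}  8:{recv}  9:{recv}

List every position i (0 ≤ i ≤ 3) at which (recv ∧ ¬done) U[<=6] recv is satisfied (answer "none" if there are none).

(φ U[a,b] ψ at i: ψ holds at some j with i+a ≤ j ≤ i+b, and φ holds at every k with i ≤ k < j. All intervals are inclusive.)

Evaluate at each i in [0,3]:
  i=0: ✗ (lhs fails at k=0 before rhs at j=2)
  i=1: ✗ (lhs fails at k=1 before rhs at j=2)
  i=2: ✓ (rhs at j=2)
  i=3: ✓ (rhs at j=3)

2, 3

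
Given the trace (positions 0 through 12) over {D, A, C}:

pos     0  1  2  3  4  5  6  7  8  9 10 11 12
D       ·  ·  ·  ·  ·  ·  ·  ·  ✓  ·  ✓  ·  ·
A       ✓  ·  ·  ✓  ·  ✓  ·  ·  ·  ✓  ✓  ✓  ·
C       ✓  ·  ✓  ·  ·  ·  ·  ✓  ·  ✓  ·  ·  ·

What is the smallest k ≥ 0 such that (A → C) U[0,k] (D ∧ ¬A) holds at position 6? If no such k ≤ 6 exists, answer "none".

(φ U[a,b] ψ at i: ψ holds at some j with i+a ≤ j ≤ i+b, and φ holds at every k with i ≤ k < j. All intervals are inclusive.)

Need earliest j ≥ 6 with (D ∧ ¬A), and (A → C) at every k in [6,j-1].
  j=6: rhs fails.
  j=7: rhs fails.
  j=8: rhs holds; lhs holds on [6,7]. k = 2.

2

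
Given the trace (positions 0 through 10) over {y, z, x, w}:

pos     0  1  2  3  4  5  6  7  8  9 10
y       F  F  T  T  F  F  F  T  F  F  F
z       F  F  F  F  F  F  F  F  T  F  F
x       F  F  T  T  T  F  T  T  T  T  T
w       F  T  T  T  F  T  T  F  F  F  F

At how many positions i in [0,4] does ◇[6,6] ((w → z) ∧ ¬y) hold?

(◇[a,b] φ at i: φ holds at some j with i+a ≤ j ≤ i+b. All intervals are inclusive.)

Evaluate at each i in [0,4]:
  i=0: ✗ (none in [6,6])
  i=1: ✗ (none in [7,7])
  i=2: ✓ (witness j=8)
  i=3: ✓ (witness j=9)
  i=4: ✓ (witness j=10)
Positions where it holds: {2, 3, 4} → 3.

3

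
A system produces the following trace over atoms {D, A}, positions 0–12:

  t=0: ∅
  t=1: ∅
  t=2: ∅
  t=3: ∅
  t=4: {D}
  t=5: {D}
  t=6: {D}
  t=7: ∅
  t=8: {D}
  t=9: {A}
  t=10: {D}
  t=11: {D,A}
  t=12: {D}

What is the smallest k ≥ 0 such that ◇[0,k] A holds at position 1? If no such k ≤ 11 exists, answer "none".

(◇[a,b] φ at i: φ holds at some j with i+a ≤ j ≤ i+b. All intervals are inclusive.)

Scan j = 1,2,… for A:
  j=1: fails
  j=2: fails
  j=3: fails
  j=4: fails
  j=5: fails
  j=6: fails
  j=7: fails
  j=8: fails
  j=9: holds
First hit at j=9, so smallest k = 9-1 = 8.

8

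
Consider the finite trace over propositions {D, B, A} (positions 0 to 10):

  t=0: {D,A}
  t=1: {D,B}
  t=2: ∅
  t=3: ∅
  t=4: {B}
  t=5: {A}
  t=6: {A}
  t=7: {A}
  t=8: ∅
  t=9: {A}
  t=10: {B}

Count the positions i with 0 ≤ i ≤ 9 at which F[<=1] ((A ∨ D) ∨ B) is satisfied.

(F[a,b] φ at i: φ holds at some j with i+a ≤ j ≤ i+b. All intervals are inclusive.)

9

Evaluate at each i in [0,9]:
  i=0: ✓ (witness j=0)
  i=1: ✓ (witness j=1)
  i=2: ✗ (none in [2,3])
  i=3: ✓ (witness j=4)
  i=4: ✓ (witness j=4)
  i=5: ✓ (witness j=5)
  i=6: ✓ (witness j=6)
  i=7: ✓ (witness j=7)
  i=8: ✓ (witness j=9)
  i=9: ✓ (witness j=9)
Positions where it holds: {0, 1, 3, 4, 5, 6, 7, 8, 9} → 9.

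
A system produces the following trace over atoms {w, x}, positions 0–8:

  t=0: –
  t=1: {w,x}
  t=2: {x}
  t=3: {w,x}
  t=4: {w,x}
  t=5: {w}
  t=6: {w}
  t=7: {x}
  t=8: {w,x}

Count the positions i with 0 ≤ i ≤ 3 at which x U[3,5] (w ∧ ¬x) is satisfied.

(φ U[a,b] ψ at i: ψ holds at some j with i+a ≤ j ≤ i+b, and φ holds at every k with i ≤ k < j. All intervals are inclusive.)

Evaluate at each i in [0,3]:
  i=0: ✗ (lhs fails at k=0 before rhs at j=5)
  i=1: ✓ (rhs at j=5; lhs holds on [1,4])
  i=2: ✓ (rhs at j=5; lhs holds on [2,4])
  i=3: ✗ (lhs fails at k=5 before rhs at j=6)
Positions where it holds: {1, 2} → 2.

2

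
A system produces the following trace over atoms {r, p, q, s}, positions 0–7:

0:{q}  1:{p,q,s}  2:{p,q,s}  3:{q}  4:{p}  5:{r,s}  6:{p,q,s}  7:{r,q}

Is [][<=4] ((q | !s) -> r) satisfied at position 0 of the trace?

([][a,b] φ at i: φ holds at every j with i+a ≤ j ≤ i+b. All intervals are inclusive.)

Does not hold

Check ((q | !s) -> r) at every j in [0,4]:
  j=0: antecedent true; consequent false → ✗
  j=1: antecedent true; consequent false → ✗
  j=2: antecedent true; consequent false → ✗
  j=3: antecedent true; consequent false → ✗
  j=4: antecedent true; consequent false → ✗
Fails at j=0 → formula fails.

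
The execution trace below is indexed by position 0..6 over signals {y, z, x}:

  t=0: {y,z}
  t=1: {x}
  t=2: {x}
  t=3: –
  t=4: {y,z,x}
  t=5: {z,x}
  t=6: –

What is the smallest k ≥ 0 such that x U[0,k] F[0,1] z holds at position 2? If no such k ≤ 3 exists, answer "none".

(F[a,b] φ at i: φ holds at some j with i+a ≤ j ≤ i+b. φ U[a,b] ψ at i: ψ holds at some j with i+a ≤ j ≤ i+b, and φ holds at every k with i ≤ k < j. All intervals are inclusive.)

Need earliest j ≥ 2 with F[0,1] z, and x at every k in [2,j-1].
  j=2: rhs fails.
  j=3: rhs holds; lhs holds on [2,2]. k = 1.

1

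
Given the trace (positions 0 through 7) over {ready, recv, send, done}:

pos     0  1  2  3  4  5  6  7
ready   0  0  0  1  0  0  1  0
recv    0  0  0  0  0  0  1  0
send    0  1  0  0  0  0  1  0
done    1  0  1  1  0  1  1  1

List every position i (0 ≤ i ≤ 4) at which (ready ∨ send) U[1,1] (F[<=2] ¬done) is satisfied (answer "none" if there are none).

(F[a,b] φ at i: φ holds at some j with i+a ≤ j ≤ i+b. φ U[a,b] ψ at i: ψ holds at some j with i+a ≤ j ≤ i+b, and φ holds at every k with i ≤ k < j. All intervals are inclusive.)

1, 3

Evaluate at each i in [0,4]:
  i=0: ✗ (lhs fails at k=0 before rhs at j=1)
  i=1: ✓ (rhs at j=2; lhs holds on [1,1])
  i=2: ✗ (lhs fails at k=2 before rhs at j=3)
  i=3: ✓ (rhs at j=4; lhs holds on [3,3])
  i=4: ✗ (no rhs in [5,5])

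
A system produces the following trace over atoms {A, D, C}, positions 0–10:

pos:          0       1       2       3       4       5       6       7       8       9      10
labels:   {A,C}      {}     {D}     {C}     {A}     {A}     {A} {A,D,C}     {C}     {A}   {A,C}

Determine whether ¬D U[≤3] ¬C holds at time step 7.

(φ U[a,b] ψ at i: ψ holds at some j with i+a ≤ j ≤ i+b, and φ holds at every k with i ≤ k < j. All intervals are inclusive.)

Need some j in [7,10] with ¬C, and ¬D at every k in [7,j-1].
  j=7: ¬C false.
  j=8: ¬C false.
  j=9: ¬C holds, but ¬D fails at k=7 → not this j.
  j=10: ¬C false.
No j in the window works → until fails.

No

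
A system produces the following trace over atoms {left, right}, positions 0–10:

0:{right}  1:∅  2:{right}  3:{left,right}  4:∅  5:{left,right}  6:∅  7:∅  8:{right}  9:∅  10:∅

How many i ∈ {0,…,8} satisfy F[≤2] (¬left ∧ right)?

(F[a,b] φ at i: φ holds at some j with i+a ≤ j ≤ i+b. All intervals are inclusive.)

6

Evaluate at each i in [0,8]:
  i=0: ✓ (witness j=0)
  i=1: ✓ (witness j=2)
  i=2: ✓ (witness j=2)
  i=3: ✗ (none in [3,5])
  i=4: ✗ (none in [4,6])
  i=5: ✗ (none in [5,7])
  i=6: ✓ (witness j=8)
  i=7: ✓ (witness j=8)
  i=8: ✓ (witness j=8)
Positions where it holds: {0, 1, 2, 6, 7, 8} → 6.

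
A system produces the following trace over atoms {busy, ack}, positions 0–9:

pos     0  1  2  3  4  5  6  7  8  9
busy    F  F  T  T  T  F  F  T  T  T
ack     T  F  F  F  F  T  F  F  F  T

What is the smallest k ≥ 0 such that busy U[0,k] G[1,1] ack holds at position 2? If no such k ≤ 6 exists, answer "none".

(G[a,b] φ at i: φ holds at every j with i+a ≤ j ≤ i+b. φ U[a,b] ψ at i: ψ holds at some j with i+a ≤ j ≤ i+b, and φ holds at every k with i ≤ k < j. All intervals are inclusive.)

Need earliest j ≥ 2 with G[1,1] ack, and busy at every k in [2,j-1].
  j=2: rhs fails.
  j=3: rhs fails.
  j=4: rhs holds; lhs holds on [2,3]. k = 2.

2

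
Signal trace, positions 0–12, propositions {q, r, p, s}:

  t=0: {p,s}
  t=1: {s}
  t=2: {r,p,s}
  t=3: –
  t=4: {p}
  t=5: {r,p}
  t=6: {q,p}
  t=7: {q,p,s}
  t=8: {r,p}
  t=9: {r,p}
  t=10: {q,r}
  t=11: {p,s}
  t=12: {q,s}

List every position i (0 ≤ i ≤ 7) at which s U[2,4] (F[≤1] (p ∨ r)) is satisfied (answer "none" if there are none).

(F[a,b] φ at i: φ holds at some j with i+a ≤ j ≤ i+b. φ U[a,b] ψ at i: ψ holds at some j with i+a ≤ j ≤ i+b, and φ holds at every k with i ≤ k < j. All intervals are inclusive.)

Evaluate at each i in [0,7]:
  i=0: ✓ (rhs at j=2; lhs holds on [0,1])
  i=1: ✓ (rhs at j=3; lhs holds on [1,2])
  i=2: ✗ (lhs fails at k=3 before rhs at j=4)
  i=3: ✗ (lhs fails at k=3 before rhs at j=5)
  i=4: ✗ (lhs fails at k=4 before rhs at j=6)
  i=5: ✗ (lhs fails at k=5 before rhs at j=7)
  i=6: ✗ (lhs fails at k=6 before rhs at j=8)
  i=7: ✗ (lhs fails at k=8 before rhs at j=9)

0, 1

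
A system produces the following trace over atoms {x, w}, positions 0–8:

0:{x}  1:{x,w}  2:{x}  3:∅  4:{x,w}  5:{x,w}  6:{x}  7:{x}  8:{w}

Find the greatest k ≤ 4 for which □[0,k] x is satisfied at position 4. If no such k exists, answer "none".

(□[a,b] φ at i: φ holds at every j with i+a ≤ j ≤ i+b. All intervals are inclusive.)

3

x must hold from j=4 onward; find where it first fails.
  j=4: holds
  j=5: holds
  j=6: holds
  j=7: holds
  j=8: fails
Holds on [4,7], so largest k = 3.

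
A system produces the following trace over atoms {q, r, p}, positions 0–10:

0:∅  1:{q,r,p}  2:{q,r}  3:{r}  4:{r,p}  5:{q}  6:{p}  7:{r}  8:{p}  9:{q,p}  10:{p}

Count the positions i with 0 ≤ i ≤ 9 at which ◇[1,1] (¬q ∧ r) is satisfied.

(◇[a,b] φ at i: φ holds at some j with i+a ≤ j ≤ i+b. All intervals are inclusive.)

Evaluate at each i in [0,9]:
  i=0: ✗ (none in [1,1])
  i=1: ✗ (none in [2,2])
  i=2: ✓ (witness j=3)
  i=3: ✓ (witness j=4)
  i=4: ✗ (none in [5,5])
  i=5: ✗ (none in [6,6])
  i=6: ✓ (witness j=7)
  i=7: ✗ (none in [8,8])
  i=8: ✗ (none in [9,9])
  i=9: ✗ (none in [10,10])
Positions where it holds: {2, 3, 6} → 3.

3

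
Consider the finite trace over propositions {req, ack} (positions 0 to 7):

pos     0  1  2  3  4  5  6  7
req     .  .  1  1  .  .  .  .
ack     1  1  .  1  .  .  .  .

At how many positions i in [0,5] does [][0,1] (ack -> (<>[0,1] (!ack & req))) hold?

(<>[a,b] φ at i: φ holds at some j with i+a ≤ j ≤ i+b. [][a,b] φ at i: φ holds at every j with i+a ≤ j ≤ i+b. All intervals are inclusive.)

Evaluate at each i in [0,5]:
  i=0: ✗ (fails at j=0)
  i=1: ✓ (all of [1,2])
  i=2: ✗ (fails at j=3)
  i=3: ✗ (fails at j=3)
  i=4: ✓ (all of [4,5])
  i=5: ✓ (all of [5,6])
Positions where it holds: {1, 4, 5} → 3.

3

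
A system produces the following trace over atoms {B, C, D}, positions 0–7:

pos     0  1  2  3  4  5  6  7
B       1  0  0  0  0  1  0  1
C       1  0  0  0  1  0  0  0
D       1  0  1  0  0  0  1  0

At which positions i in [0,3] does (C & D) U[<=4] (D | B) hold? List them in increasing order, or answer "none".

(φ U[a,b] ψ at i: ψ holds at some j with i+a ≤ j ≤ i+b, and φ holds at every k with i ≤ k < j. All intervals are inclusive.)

0, 2

Evaluate at each i in [0,3]:
  i=0: ✓ (rhs at j=0)
  i=1: ✗ (lhs fails at k=1 before rhs at j=2)
  i=2: ✓ (rhs at j=2)
  i=3: ✗ (lhs fails at k=3 before rhs at j=5)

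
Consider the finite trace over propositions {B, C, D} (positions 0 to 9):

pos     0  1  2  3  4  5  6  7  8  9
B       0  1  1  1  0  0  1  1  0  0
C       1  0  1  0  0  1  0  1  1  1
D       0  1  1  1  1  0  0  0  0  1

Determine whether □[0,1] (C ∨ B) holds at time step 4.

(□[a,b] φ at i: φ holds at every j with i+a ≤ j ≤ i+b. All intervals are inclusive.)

Check (C ∨ B) at every j in [4,5]:
  j=4: false
  j=5: true
Fails at j=4 → formula fails.

False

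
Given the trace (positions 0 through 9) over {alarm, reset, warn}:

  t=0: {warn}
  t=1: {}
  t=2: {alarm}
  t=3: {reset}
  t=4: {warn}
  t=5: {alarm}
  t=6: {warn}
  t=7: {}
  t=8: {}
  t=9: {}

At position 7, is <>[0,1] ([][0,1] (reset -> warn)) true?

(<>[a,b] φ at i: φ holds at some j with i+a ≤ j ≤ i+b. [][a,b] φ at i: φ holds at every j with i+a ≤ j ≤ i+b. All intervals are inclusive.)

Check [][0,1] (reset -> warn) at each j in [7,8]:
  j=7: holds on [7,8]
  j=8: holds on [8,9]
Found at j=7 → formula holds.

True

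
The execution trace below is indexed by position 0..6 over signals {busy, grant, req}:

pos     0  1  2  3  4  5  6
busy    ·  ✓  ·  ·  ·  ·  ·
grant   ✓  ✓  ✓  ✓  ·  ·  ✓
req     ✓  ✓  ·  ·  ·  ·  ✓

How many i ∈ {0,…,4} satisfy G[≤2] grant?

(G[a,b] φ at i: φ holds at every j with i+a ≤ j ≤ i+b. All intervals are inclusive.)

Evaluate at each i in [0,4]:
  i=0: ✓ (all of [0,2])
  i=1: ✓ (all of [1,3])
  i=2: ✗ (fails at j=4)
  i=3: ✗ (fails at j=4)
  i=4: ✗ (fails at j=4)
Positions where it holds: {0, 1} → 2.

2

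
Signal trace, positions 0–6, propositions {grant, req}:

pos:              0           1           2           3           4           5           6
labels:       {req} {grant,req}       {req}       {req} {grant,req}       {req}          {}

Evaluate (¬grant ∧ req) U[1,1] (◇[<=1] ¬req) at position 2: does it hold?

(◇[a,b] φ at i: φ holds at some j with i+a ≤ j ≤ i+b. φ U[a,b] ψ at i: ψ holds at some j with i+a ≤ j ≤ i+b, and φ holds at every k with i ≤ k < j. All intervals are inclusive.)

Does not hold

Need some j in [3,3] with ◇[<=1] ¬req, and (¬grant ∧ req) at every k in [2,j-1].
  j=3: ◇[<=1] ¬req — fails (none in [3,4]).
No j in the window works → until fails.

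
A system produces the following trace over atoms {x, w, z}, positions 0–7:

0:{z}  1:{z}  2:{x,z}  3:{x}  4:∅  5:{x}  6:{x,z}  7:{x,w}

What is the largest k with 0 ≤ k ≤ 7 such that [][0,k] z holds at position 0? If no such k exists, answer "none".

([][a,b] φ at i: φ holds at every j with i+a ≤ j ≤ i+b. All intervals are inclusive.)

2

z must hold from j=0 onward; find where it first fails.
  j=0: holds
  j=1: holds
  j=2: holds
  j=3: fails
Holds on [0,2], so largest k = 2.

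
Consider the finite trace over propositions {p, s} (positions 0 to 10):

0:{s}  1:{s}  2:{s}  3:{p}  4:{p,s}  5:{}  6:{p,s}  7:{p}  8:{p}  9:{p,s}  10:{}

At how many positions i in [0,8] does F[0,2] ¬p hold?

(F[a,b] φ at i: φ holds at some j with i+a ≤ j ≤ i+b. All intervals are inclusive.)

Evaluate at each i in [0,8]:
  i=0: ✓ (witness j=0)
  i=1: ✓ (witness j=1)
  i=2: ✓ (witness j=2)
  i=3: ✓ (witness j=5)
  i=4: ✓ (witness j=5)
  i=5: ✓ (witness j=5)
  i=6: ✗ (none in [6,8])
  i=7: ✗ (none in [7,9])
  i=8: ✓ (witness j=10)
Positions where it holds: {0, 1, 2, 3, 4, 5, 8} → 7.

7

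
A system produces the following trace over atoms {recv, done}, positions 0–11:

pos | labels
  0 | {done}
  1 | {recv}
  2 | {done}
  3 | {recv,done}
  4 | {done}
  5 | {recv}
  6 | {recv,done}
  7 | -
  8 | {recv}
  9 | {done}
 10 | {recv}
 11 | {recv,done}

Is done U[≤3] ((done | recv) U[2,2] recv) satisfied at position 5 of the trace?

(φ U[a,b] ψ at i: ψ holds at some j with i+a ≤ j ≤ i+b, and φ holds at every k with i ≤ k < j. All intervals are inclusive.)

Need some j in [5,8] with ((done | recv) U[2,2] recv), and done at every k in [5,j-1].
  j=5: ((done | recv) U[2,2] recv) — fails.
  j=6: ((done | recv) U[2,2] recv) — fails.
  j=7: ((done | recv) U[2,2] recv) — fails.
  j=8: ((done | recv) U[2,2] recv) holds, but done fails at k=5 → not this j.
No j in the window works → until fails.

False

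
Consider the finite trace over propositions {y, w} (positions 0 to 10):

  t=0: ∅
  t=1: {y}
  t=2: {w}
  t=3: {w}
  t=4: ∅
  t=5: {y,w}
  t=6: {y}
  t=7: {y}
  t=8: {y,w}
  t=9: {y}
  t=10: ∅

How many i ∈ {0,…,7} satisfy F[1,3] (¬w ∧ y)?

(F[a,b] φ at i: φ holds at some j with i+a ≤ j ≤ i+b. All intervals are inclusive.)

6

Evaluate at each i in [0,7]:
  i=0: ✓ (witness j=1)
  i=1: ✗ (none in [2,4])
  i=2: ✗ (none in [3,5])
  i=3: ✓ (witness j=6)
  i=4: ✓ (witness j=6)
  i=5: ✓ (witness j=6)
  i=6: ✓ (witness j=7)
  i=7: ✓ (witness j=9)
Positions where it holds: {0, 3, 4, 5, 6, 7} → 6.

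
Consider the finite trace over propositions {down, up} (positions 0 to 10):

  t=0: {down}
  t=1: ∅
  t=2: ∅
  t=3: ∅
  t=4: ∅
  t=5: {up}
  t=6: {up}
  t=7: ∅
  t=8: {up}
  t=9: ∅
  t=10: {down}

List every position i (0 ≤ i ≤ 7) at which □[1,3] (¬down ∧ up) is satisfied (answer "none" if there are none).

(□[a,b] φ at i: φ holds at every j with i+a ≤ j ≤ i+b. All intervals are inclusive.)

Evaluate at each i in [0,7]:
  i=0: ✗ (fails at j=1)
  i=1: ✗ (fails at j=2)
  i=2: ✗ (fails at j=3)
  i=3: ✗ (fails at j=4)
  i=4: ✗ (fails at j=7)
  i=5: ✗ (fails at j=7)
  i=6: ✗ (fails at j=7)
  i=7: ✗ (fails at j=9)

none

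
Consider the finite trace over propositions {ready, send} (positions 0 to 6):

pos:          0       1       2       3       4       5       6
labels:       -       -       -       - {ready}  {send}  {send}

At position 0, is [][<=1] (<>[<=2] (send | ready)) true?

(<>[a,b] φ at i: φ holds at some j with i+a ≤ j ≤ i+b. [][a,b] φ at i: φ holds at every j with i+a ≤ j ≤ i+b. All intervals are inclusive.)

No

Check <>[<=2] (send | ready) at every j in [0,1]:
  j=0: fails (none in [0,2])
  j=1: fails (none in [1,3])
Fails at j=0 → formula fails.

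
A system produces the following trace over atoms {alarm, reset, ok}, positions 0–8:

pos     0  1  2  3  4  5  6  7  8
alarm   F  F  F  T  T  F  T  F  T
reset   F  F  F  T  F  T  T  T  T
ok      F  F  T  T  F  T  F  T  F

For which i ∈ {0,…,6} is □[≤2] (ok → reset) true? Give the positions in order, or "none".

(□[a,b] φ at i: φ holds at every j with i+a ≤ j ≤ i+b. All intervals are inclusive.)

3, 4, 5, 6

Evaluate at each i in [0,6]:
  i=0: ✗ (fails at j=2)
  i=1: ✗ (fails at j=2)
  i=2: ✗ (fails at j=2)
  i=3: ✓ (all of [3,5])
  i=4: ✓ (all of [4,6])
  i=5: ✓ (all of [5,7])
  i=6: ✓ (all of [6,8])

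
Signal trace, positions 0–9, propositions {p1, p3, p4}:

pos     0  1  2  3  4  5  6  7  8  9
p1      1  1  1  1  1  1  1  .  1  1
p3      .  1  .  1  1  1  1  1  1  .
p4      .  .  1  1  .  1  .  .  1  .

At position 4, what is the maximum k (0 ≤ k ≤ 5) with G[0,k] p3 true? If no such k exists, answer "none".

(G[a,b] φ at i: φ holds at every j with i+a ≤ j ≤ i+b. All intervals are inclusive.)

p3 must hold from j=4 onward; find where it first fails.
  j=4: holds
  j=5: holds
  j=6: holds
  j=7: holds
  j=8: holds
  j=9: fails
Holds on [4,8], so largest k = 4.

4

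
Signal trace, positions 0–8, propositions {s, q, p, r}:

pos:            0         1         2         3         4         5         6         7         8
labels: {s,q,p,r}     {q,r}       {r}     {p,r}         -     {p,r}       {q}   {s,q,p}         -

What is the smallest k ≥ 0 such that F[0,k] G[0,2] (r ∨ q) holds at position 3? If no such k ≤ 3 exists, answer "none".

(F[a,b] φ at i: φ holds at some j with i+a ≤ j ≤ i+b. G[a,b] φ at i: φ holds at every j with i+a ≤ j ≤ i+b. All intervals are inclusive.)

2

Scan j = 3,4,… for G[0,2] (r ∨ q):
  j=3: fails
  j=4: fails
  j=5: holds
First hit at j=5, so smallest k = 5-3 = 2.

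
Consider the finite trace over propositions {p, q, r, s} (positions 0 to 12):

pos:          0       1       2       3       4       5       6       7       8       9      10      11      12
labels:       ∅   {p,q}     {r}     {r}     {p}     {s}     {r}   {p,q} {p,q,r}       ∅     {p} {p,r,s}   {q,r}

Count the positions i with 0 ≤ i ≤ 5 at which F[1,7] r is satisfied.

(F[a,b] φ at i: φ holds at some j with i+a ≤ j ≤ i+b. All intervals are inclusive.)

6

Evaluate at each i in [0,5]:
  i=0: ✓ (witness j=2)
  i=1: ✓ (witness j=2)
  i=2: ✓ (witness j=3)
  i=3: ✓ (witness j=6)
  i=4: ✓ (witness j=6)
  i=5: ✓ (witness j=6)
Positions where it holds: {0, 1, 2, 3, 4, 5} → 6.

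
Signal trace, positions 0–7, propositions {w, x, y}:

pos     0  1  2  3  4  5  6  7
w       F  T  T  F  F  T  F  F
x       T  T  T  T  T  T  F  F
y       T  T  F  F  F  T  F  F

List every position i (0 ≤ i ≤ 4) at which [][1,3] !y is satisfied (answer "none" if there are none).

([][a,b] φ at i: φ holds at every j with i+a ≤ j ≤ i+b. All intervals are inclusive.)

1

Evaluate at each i in [0,4]:
  i=0: ✗ (fails at j=1)
  i=1: ✓ (all of [2,4])
  i=2: ✗ (fails at j=5)
  i=3: ✗ (fails at j=5)
  i=4: ✗ (fails at j=5)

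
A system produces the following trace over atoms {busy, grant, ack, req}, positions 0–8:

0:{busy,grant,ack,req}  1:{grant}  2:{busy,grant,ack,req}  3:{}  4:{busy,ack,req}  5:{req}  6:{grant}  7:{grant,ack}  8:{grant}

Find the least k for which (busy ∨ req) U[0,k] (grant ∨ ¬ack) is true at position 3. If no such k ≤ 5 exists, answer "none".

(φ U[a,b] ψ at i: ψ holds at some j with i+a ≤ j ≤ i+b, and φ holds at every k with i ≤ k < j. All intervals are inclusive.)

0

Need earliest j ≥ 3 with (grant ∨ ¬ack), and (busy ∨ req) at every k in [3,j-1].
  j=3: rhs holds (empty prefix). k = 0.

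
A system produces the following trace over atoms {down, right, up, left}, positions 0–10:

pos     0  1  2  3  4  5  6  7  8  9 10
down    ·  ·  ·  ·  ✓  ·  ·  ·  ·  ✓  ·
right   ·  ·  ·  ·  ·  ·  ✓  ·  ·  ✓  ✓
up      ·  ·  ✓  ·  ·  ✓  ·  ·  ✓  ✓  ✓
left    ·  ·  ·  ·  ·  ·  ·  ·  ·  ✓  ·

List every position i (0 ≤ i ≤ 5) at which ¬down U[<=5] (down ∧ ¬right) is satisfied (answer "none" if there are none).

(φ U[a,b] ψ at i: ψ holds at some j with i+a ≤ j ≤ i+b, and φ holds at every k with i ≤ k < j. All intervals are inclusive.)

Evaluate at each i in [0,5]:
  i=0: ✓ (rhs at j=4; lhs holds on [0,3])
  i=1: ✓ (rhs at j=4; lhs holds on [1,3])
  i=2: ✓ (rhs at j=4; lhs holds on [2,3])
  i=3: ✓ (rhs at j=4; lhs holds on [3,3])
  i=4: ✓ (rhs at j=4)
  i=5: ✗ (no rhs in [5,10])

0, 1, 2, 3, 4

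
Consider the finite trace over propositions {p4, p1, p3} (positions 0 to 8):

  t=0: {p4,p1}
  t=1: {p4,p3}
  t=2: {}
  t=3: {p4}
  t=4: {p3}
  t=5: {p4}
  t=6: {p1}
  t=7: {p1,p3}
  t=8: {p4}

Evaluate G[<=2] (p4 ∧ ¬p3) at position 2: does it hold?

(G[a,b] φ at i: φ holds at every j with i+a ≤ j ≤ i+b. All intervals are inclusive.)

Check (p4 ∧ ¬p3) at every j in [2,4]:
  j=2: false
  j=3: true
  j=4: false
Fails at j=2 → formula fails.

Does not hold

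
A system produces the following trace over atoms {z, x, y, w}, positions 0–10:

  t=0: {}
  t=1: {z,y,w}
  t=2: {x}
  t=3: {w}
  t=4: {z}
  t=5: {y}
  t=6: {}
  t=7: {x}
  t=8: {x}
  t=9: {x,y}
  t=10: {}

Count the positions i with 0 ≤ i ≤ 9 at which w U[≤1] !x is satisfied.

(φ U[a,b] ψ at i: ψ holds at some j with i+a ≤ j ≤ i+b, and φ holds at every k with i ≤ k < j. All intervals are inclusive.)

Evaluate at each i in [0,9]:
  i=0: ✓ (rhs at j=0)
  i=1: ✓ (rhs at j=1)
  i=2: ✗ (lhs fails at k=2 before rhs at j=3)
  i=3: ✓ (rhs at j=3)
  i=4: ✓ (rhs at j=4)
  i=5: ✓ (rhs at j=5)
  i=6: ✓ (rhs at j=6)
  i=7: ✗ (no rhs in [7,8])
  i=8: ✗ (no rhs in [8,9])
  i=9: ✗ (lhs fails at k=9 before rhs at j=10)
Positions where it holds: {0, 1, 3, 4, 5, 6} → 6.

6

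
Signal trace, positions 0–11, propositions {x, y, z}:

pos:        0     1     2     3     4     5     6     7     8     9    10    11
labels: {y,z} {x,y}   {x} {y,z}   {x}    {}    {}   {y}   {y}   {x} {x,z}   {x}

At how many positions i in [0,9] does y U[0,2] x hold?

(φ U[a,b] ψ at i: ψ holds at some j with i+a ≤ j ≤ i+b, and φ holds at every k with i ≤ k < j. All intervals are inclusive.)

8

Evaluate at each i in [0,9]:
  i=0: ✓ (rhs at j=1; lhs holds on [0,0])
  i=1: ✓ (rhs at j=1)
  i=2: ✓ (rhs at j=2)
  i=3: ✓ (rhs at j=4; lhs holds on [3,3])
  i=4: ✓ (rhs at j=4)
  i=5: ✗ (no rhs in [5,7])
  i=6: ✗ (no rhs in [6,8])
  i=7: ✓ (rhs at j=9; lhs holds on [7,8])
  i=8: ✓ (rhs at j=9; lhs holds on [8,8])
  i=9: ✓ (rhs at j=9)
Positions where it holds: {0, 1, 2, 3, 4, 7, 8, 9} → 8.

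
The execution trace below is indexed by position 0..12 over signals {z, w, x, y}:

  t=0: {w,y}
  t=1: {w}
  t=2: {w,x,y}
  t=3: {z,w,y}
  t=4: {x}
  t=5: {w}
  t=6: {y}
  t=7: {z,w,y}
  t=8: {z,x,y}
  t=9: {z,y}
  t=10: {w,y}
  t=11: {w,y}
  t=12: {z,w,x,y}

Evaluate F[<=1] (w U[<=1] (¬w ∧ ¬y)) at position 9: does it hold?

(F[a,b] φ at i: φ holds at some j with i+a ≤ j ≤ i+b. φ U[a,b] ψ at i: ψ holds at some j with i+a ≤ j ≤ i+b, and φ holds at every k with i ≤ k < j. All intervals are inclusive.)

Check (w U[<=1] (¬w ∧ ¬y)) at each j in [9,10]:
  j=9: fails
  j=10: fails
No position in the window satisfies it → formula fails.

Does not hold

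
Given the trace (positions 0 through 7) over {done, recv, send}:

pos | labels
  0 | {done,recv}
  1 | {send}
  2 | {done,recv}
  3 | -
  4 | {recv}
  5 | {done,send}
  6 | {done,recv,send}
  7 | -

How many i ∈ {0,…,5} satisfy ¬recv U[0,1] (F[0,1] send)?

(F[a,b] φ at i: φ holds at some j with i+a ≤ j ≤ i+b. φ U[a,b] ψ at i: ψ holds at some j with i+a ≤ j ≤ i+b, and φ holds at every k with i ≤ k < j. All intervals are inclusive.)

5

Evaluate at each i in [0,5]:
  i=0: ✓ (rhs at j=0)
  i=1: ✓ (rhs at j=1)
  i=2: ✗ (no rhs in [2,3])
  i=3: ✓ (rhs at j=4; lhs holds on [3,3])
  i=4: ✓ (rhs at j=4)
  i=5: ✓ (rhs at j=5)
Positions where it holds: {0, 1, 3, 4, 5} → 5.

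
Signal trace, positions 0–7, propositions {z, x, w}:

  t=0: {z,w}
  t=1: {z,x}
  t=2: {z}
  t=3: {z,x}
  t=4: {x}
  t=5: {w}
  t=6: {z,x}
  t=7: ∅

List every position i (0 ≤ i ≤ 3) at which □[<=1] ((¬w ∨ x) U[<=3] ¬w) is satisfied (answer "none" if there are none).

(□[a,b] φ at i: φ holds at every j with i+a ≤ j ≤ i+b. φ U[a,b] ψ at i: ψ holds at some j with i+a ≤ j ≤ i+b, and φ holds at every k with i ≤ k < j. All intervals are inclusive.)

Evaluate at each i in [0,3]:
  i=0: ✗ (fails at j=0)
  i=1: ✓ (all of [1,2])
  i=2: ✓ (all of [2,3])
  i=3: ✓ (all of [3,4])

1, 2, 3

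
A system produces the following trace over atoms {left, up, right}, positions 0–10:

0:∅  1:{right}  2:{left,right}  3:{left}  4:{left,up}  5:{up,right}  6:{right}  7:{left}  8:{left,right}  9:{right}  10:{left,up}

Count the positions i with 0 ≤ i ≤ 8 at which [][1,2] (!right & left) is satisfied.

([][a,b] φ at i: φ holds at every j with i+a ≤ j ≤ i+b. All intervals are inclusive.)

1

Evaluate at each i in [0,8]:
  i=0: ✗ (fails at j=1)
  i=1: ✗ (fails at j=2)
  i=2: ✓ (all of [3,4])
  i=3: ✗ (fails at j=5)
  i=4: ✗ (fails at j=5)
  i=5: ✗ (fails at j=6)
  i=6: ✗ (fails at j=8)
  i=7: ✗ (fails at j=8)
  i=8: ✗ (fails at j=9)
Positions where it holds: {2} → 1.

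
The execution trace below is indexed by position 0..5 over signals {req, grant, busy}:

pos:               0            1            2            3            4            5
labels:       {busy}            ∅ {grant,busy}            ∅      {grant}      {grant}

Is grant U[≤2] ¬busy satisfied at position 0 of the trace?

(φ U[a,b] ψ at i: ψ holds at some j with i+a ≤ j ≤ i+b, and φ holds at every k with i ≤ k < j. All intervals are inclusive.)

Need some j in [0,2] with ¬busy, and grant at every k in [0,j-1].
  j=0: ¬busy false.
  j=1: ¬busy holds, but grant fails at k=0 → not this j.
  j=2: ¬busy false.
No j in the window works → until fails.

No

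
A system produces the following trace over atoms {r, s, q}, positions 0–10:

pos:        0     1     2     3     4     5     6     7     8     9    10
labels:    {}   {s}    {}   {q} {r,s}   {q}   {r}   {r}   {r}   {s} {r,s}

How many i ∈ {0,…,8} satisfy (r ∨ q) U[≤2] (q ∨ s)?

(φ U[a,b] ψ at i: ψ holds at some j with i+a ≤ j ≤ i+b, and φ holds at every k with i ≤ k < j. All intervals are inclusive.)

Evaluate at each i in [0,8]:
  i=0: ✗ (lhs fails at k=0 before rhs at j=1)
  i=1: ✓ (rhs at j=1)
  i=2: ✗ (lhs fails at k=2 before rhs at j=3)
  i=3: ✓ (rhs at j=3)
  i=4: ✓ (rhs at j=4)
  i=5: ✓ (rhs at j=5)
  i=6: ✗ (no rhs in [6,8])
  i=7: ✓ (rhs at j=9; lhs holds on [7,8])
  i=8: ✓ (rhs at j=9; lhs holds on [8,8])
Positions where it holds: {1, 3, 4, 5, 7, 8} → 6.

6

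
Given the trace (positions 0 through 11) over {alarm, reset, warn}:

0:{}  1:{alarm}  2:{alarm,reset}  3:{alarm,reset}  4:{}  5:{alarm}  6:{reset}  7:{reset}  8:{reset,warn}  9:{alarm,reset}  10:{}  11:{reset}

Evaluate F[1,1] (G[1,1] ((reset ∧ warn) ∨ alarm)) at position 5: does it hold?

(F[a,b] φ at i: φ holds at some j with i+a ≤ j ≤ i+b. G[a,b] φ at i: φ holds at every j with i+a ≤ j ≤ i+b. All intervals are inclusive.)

False

Check G[1,1] ((reset ∧ warn) ∨ alarm) at each j in [6,6]:
  j=6: fails at 7
No position in the window satisfies it → formula fails.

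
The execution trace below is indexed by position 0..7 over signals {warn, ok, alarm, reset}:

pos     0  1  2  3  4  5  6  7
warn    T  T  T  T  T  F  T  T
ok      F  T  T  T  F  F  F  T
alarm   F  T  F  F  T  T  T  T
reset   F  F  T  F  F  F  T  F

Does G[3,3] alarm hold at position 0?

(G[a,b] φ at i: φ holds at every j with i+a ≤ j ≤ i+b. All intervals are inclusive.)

No

Check alarm at every j in [3,3]:
  j=3: false
Fails at j=3 → formula fails.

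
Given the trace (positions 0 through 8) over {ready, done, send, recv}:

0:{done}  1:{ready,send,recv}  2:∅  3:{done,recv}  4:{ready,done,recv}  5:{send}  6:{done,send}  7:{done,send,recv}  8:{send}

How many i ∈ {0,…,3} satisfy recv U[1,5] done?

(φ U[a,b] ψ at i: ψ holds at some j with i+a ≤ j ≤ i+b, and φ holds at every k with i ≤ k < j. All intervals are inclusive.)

1

Evaluate at each i in [0,3]:
  i=0: ✗ (lhs fails at k=0 before rhs at j=3)
  i=1: ✗ (lhs fails at k=2 before rhs at j=3)
  i=2: ✗ (lhs fails at k=2 before rhs at j=3)
  i=3: ✓ (rhs at j=4; lhs holds on [3,3])
Positions where it holds: {3} → 1.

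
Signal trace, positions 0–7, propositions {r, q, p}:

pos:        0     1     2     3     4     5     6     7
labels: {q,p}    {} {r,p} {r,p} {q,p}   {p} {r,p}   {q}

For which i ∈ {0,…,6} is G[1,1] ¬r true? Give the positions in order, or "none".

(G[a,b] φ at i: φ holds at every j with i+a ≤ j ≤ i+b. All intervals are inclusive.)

Evaluate at each i in [0,6]:
  i=0: ✓ (all of [1,1])
  i=1: ✗ (fails at j=2)
  i=2: ✗ (fails at j=3)
  i=3: ✓ (all of [4,4])
  i=4: ✓ (all of [5,5])
  i=5: ✗ (fails at j=6)
  i=6: ✓ (all of [7,7])

0, 3, 4, 6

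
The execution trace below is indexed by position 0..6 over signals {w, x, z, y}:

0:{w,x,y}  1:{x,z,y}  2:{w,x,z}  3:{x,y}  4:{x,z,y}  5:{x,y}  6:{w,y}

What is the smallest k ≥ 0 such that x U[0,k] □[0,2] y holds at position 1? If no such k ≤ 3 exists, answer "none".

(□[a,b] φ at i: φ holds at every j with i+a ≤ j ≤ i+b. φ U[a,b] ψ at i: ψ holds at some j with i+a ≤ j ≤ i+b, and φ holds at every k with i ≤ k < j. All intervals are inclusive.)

Need earliest j ≥ 1 with □[0,2] y, and x at every k in [1,j-1].
  j=1: rhs fails.
  j=2: rhs fails.
  j=3: rhs holds; lhs holds on [1,2]. k = 2.

2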